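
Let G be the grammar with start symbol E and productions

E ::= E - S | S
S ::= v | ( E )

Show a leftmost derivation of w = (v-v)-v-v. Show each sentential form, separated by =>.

E=>E-S=>E-S-S=>S-S-S=>(E)-S-S=>(E-S)-S-S=>(S-S)-S-S=>(v-S)-S-S=>(v-v)-S-S=>(v-v)-v-S=>(v-v)-v-v

E => E-S   [E ::= E - S]
E-S => E-S-S   [E ::= E - S]
E-S-S => S-S-S   [E ::= S]
S-S-S => (E)-S-S   [S ::= ( E )]
(E)-S-S => (E-S)-S-S   [E ::= E - S]
(E-S)-S-S => (S-S)-S-S   [E ::= S]
(S-S)-S-S => (v-S)-S-S   [S ::= v]
(v-S)-S-S => (v-v)-S-S   [S ::= v]
(v-v)-S-S => (v-v)-v-S   [S ::= v]
(v-v)-v-S => (v-v)-v-v   [S ::= v]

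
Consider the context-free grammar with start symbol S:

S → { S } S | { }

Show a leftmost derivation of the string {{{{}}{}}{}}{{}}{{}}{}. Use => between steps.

S => {S}S => {{S}S}S => {{{S}S}S}S => {{{{}}S}S}S => {{{{}}{}}S}S => {{{{}}{}}{}}S => {{{{}}{}}{}}{S}S => {{{{}}{}}{}}{{}}S => {{{{}}{}}{}}{{}}{S}S => {{{{}}{}}{}}{{}}{{}}S => {{{{}}{}}{}}{{}}{{}}{}

S => {S}S   [S → { S } S]
{S}S => {{S}S}S   [S → { S } S]
{{S}S}S => {{{S}S}S}S   [S → { S } S]
{{{S}S}S}S => {{{{}}S}S}S   [S → { }]
{{{{}}S}S}S => {{{{}}{}}S}S   [S → { }]
{{{{}}{}}S}S => {{{{}}{}}{}}S   [S → { }]
{{{{}}{}}{}}S => {{{{}}{}}{}}{S}S   [S → { S } S]
{{{{}}{}}{}}{S}S => {{{{}}{}}{}}{{}}S   [S → { }]
{{{{}}{}}{}}{{}}S => {{{{}}{}}{}}{{}}{S}S   [S → { S } S]
{{{{}}{}}{}}{{}}{S}S => {{{{}}{}}{}}{{}}{{}}S   [S → { }]
{{{{}}{}}{}}{{}}{{}}S => {{{{}}{}}{}}{{}}{{}}{}   [S → { }]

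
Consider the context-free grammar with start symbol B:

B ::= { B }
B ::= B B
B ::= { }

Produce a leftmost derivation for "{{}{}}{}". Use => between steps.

B => BB   [B ::= B B]
BB => {B}B   [B ::= { B }]
{B}B => {BB}B   [B ::= B B]
{BB}B => {{}B}B   [B ::= { }]
{{}B}B => {{}{}}B   [B ::= { }]
{{}{}}B => {{}{}}{}   [B ::= { }]

B => BB => {B}B => {BB}B => {{}B}B => {{}{}}B => {{}{}}{}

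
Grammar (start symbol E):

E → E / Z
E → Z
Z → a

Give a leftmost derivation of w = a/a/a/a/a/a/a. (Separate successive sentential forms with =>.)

E => E/Z => E/Z/Z => E/Z/Z/Z => E/Z/Z/Z/Z => E/Z/Z/Z/Z/Z => E/Z/Z/Z/Z/Z/Z => Z/Z/Z/Z/Z/Z/Z => a/Z/Z/Z/Z/Z/Z => a/a/Z/Z/Z/Z/Z => a/a/a/Z/Z/Z/Z => a/a/a/a/Z/Z/Z => a/a/a/a/a/Z/Z => a/a/a/a/a/a/Z => a/a/a/a/a/a/a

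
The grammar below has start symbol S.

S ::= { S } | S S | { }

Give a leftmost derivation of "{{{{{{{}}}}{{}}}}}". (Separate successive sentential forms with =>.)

S => {S} => {{S}} => {{{S}}} => {{{SS}}} => {{{{S}S}}} => {{{{{S}}S}}} => {{{{{{S}}}S}}} => {{{{{{{}}}}S}}} => {{{{{{{}}}}{S}}}} => {{{{{{{}}}}{{}}}}}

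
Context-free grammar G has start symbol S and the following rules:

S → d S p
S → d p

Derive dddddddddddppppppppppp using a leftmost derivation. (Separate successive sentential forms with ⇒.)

S ⇒ dSp   [S → d S p]
dSp ⇒ ddSpp   [S → d S p]
ddSpp ⇒ dddSppp   [S → d S p]
dddSppp ⇒ ddddSpppp   [S → d S p]
ddddSpppp ⇒ dddddSppppp   [S → d S p]
dddddSppppp ⇒ ddddddSpppppp   [S → d S p]
ddddddSpppppp ⇒ dddddddSppppppp   [S → d S p]
dddddddSppppppp ⇒ ddddddddSpppppppp   [S → d S p]
ddddddddSpppppppp ⇒ dddddddddSppppppppp   [S → d S p]
dddddddddSppppppppp ⇒ ddddddddddSpppppppppp   [S → d S p]
ddddddddddSpppppppppp ⇒ dddddddddddppppppppppp   [S → d p]

S⇒dSp⇒ddSpp⇒dddSppp⇒ddddSpppp⇒dddddSppppp⇒ddddddSpppppp⇒dddddddSppppppp⇒ddddddddSpppppppp⇒dddddddddSppppppppp⇒ddddddddddSpppppppppp⇒dddddddddddppppppppppp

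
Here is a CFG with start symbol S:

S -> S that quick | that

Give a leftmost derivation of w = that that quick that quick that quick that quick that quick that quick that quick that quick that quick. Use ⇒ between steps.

S ⇒ S that quick ⇒ S that quick that quick ⇒ S that quick that quick that quick ⇒ S that quick that quick that quick that quick ⇒ S that quick that quick that quick that quick that quick ⇒ S that quick that quick that quick that quick that quick that quick ⇒ S that quick that quick that quick that quick that quick that quick that quick ⇒ S that quick that quick that quick that quick that quick that quick that quick that quick ⇒ S that quick that quick that quick that quick that quick that quick that quick that quick that quick ⇒ that that quick that quick that quick that quick that quick that quick that quick that quick that quick

S ⇒ S that quick   [S -> S that quick]
S that quick ⇒ S that quick that quick   [S -> S that quick]
S that quick that quick ⇒ S that quick that quick that quick   [S -> S that quick]
S that quick that quick that quick ⇒ S that quick that quick that quick that quick   [S -> S that quick]
S that quick that quick that quick that quick ⇒ S that quick that quick that quick that quick that quick   [S -> S that quick]
S that quick that quick that quick that quick that quick ⇒ S that quick that quick that quick that quick that quick that quick   [S -> S that quick]
S that quick that quick that quick that quick that quick that quick ⇒ S that quick that quick that quick that quick that quick that quick that quick   [S -> S that quick]
S that quick that quick that quick that quick that quick that quick that quick ⇒ S that quick that quick that quick that quick that quick that quick that quick that quick   [S -> S that quick]
S that quick that quick that quick that quick that quick that quick that quick that quick ⇒ S that quick that quick that quick that quick that quick that quick that quick that quick that quick   [S -> S that quick]
S that quick that quick that quick that quick that quick that quick that quick that quick that quick ⇒ that that quick that quick that quick that quick that quick that quick that quick that quick that quick   [S -> that]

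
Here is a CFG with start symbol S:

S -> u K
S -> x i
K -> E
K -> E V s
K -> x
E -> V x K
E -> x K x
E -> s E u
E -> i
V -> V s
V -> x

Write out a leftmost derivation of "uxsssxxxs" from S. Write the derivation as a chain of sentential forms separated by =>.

S=>uK=>uEVs=>uVxKVs=>uVsxKVs=>uVssxKVs=>uVsssxKVs=>uxsssxKVs=>uxsssxxVs=>uxsssxxxs

S => uK   [S -> u K]
uK => uEVs   [K -> E V s]
uEVs => uVxKVs   [E -> V x K]
uVxKVs => uVsxKVs   [V -> V s]
uVsxKVs => uVssxKVs   [V -> V s]
uVssxKVs => uVsssxKVs   [V -> V s]
uVsssxKVs => uxsssxKVs   [V -> x]
uxsssxKVs => uxsssxxVs   [K -> x]
uxsssxxVs => uxsssxxxs   [V -> x]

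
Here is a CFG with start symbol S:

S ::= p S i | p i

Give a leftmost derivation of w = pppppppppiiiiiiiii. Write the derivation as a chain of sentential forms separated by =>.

S => pSi => ppSii => pppSiii => ppppSiiii => pppppSiiiii => ppppppSiiiiii => pppppppSiiiiiii => ppppppppSiiiiiiii => pppppppppiiiiiiiii

S => pSi   [S ::= p S i]
pSi => ppSii   [S ::= p S i]
ppSii => pppSiii   [S ::= p S i]
pppSiii => ppppSiiii   [S ::= p S i]
ppppSiiii => pppppSiiiii   [S ::= p S i]
pppppSiiiii => ppppppSiiiiii   [S ::= p S i]
ppppppSiiiiii => pppppppSiiiiiii   [S ::= p S i]
pppppppSiiiiiii => ppppppppSiiiiiiii   [S ::= p S i]
ppppppppSiiiiiiii => pppppppppiiiiiiiii   [S ::= p i]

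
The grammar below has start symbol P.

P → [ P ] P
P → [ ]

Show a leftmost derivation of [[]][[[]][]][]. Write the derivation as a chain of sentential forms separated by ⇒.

P⇒[P]P⇒[[]]P⇒[[]][P]P⇒[[]][[P]P]P⇒[[]][[[]]P]P⇒[[]][[[]][]]P⇒[[]][[[]][]][]

P ⇒ [P]P   [P → [ P ] P]
[P]P ⇒ [[]]P   [P → [ ]]
[[]]P ⇒ [[]][P]P   [P → [ P ] P]
[[]][P]P ⇒ [[]][[P]P]P   [P → [ P ] P]
[[]][[P]P]P ⇒ [[]][[[]]P]P   [P → [ ]]
[[]][[[]]P]P ⇒ [[]][[[]][]]P   [P → [ ]]
[[]][[[]][]]P ⇒ [[]][[[]][]][]   [P → [ ]]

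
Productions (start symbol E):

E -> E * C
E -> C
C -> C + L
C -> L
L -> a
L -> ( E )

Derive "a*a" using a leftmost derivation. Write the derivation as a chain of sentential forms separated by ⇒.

E ⇒ E*C ⇒ C*C ⇒ L*C ⇒ a*C ⇒ a*L ⇒ a*a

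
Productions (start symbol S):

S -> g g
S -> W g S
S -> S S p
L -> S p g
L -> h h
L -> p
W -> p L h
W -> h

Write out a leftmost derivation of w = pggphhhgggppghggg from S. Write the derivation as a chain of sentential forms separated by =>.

S => WgS => pLhgS => pSpghgS => pSSppghgS => pggSppghgS => pggWgSppghgS => pggpLhgSppghgS => pggphhhgSppghgS => pggphhhgggppghgS => pggphhhgggppghggg

S => WgS   [S -> W g S]
WgS => pLhgS   [W -> p L h]
pLhgS => pSpghgS   [L -> S p g]
pSpghgS => pSSppghgS   [S -> S S p]
pSSppghgS => pggSppghgS   [S -> g g]
pggSppghgS => pggWgSppghgS   [S -> W g S]
pggWgSppghgS => pggpLhgSppghgS   [W -> p L h]
pggpLhgSppghgS => pggphhhgSppghgS   [L -> h h]
pggphhhgSppghgS => pggphhhgggppghgS   [S -> g g]
pggphhhgggppghgS => pggphhhgggppghggg   [S -> g g]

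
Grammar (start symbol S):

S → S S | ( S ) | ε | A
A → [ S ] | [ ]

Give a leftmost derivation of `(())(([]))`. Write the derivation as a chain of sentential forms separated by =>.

S => SS   [S → S S]
SS => (S)S   [S → ( S )]
(S)S => ((S))S   [S → ( S )]
((S))S => (())S   [S → ε]
(())S => (())SS   [S → S S]
(())SS => (())SSS   [S → S S]
(())SSS => (())(S)SS   [S → ( S )]
(())(S)SS => (())((S))SS   [S → ( S )]
(())((S))SS => (())((A))SS   [S → A]
(())((A))SS => (())(([]))SS   [A → [ ]]
(())(([]))SS => (())(([]))S   [S → ε]
(())(([]))S => (())(([]))   [S → ε]

S => SS => (S)S => ((S))S => (())S => (())SS => (())SSS => (())(S)SS => (())((S))SS => (())((A))SS => (())(([]))SS => (())(([]))S => (())(([]))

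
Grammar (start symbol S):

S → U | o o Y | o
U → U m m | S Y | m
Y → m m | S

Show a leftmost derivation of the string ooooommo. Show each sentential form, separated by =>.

S=>U=>SY=>ooYY=>ooSY=>ooUY=>ooSYY=>ooooYYY=>ooooSYY=>oooooYY=>ooooommY=>ooooommS=>ooooommo

S => U   [S → U]
U => SY   [U → S Y]
SY => ooYY   [S → o o Y]
ooYY => ooSY   [Y → S]
ooSY => ooUY   [S → U]
ooUY => ooSYY   [U → S Y]
ooSYY => ooooYYY   [S → o o Y]
ooooYYY => ooooSYY   [Y → S]
ooooSYY => oooooYY   [S → o]
oooooYY => ooooommY   [Y → m m]
ooooommY => ooooommS   [Y → S]
ooooommS => ooooommo   [S → o]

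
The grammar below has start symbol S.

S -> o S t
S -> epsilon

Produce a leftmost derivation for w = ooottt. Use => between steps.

S => oSt   [S -> o S t]
oSt => ooStt   [S -> o S t]
ooStt => oooSttt   [S -> o S t]
oooSttt => ooottt   [S -> epsilon]

S=>oSt=>ooStt=>oooSttt=>ooottt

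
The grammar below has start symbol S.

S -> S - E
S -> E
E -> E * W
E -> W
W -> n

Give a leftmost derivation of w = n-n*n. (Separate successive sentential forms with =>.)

S => S-E => E-E => W-E => n-E => n-E*W => n-W*W => n-n*W => n-n*n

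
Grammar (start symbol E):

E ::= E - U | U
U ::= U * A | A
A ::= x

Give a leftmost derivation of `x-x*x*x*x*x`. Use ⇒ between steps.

E ⇒ E-U ⇒ U-U ⇒ A-U ⇒ x-U ⇒ x-U*A ⇒ x-U*A*A ⇒ x-U*A*A*A ⇒ x-U*A*A*A*A ⇒ x-A*A*A*A*A ⇒ x-x*A*A*A*A ⇒ x-x*x*A*A*A ⇒ x-x*x*x*A*A ⇒ x-x*x*x*x*A ⇒ x-x*x*x*x*x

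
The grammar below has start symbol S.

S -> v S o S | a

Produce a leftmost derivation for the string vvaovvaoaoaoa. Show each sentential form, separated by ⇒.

S⇒vSoS⇒vvSoSoS⇒vvaoSoS⇒vvaovSoSoS⇒vvaovvSoSoSoS⇒vvaovvaoSoSoS⇒vvaovvaoaoSoS⇒vvaovvaoaoaoS⇒vvaovvaoaoaoa

S ⇒ vSoS   [S -> v S o S]
vSoS ⇒ vvSoSoS   [S -> v S o S]
vvSoSoS ⇒ vvaoSoS   [S -> a]
vvaoSoS ⇒ vvaovSoSoS   [S -> v S o S]
vvaovSoSoS ⇒ vvaovvSoSoSoS   [S -> v S o S]
vvaovvSoSoSoS ⇒ vvaovvaoSoSoS   [S -> a]
vvaovvaoSoSoS ⇒ vvaovvaoaoSoS   [S -> a]
vvaovvaoaoSoS ⇒ vvaovvaoaoaoS   [S -> a]
vvaovvaoaoaoS ⇒ vvaovvaoaoaoa   [S -> a]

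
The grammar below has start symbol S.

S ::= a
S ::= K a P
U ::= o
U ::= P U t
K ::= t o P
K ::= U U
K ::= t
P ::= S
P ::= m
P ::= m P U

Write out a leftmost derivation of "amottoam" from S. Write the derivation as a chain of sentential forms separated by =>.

S => KaP => UUaP => PUtUaP => SUtUaP => aUtUaP => aPUttUaP => amUttUaP => amottUaP => amottoaP => amottoam

S => KaP   [S ::= K a P]
KaP => UUaP   [K ::= U U]
UUaP => PUtUaP   [U ::= P U t]
PUtUaP => SUtUaP   [P ::= S]
SUtUaP => aUtUaP   [S ::= a]
aUtUaP => aPUttUaP   [U ::= P U t]
aPUttUaP => amUttUaP   [P ::= m]
amUttUaP => amottUaP   [U ::= o]
amottUaP => amottoaP   [U ::= o]
amottoaP => amottoam   [P ::= m]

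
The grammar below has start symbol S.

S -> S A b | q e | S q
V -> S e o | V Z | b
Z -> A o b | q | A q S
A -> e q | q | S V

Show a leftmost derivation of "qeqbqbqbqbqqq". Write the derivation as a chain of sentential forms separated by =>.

S=>Sq=>Sqq=>Sqqq=>SAbqqq=>SAbAbqqq=>SAbAbAbqqq=>SAbAbAbAbqqq=>qeAbAbAbAbqqq=>qeqbAbAbAbqqq=>qeqbqbAbAbqqq=>qeqbqbqbAbqqq=>qeqbqbqbqbqqq

S => Sq   [S -> S q]
Sq => Sqq   [S -> S q]
Sqq => Sqqq   [S -> S q]
Sqqq => SAbqqq   [S -> S A b]
SAbqqq => SAbAbqqq   [S -> S A b]
SAbAbqqq => SAbAbAbqqq   [S -> S A b]
SAbAbAbqqq => SAbAbAbAbqqq   [S -> S A b]
SAbAbAbAbqqq => qeAbAbAbAbqqq   [S -> q e]
qeAbAbAbAbqqq => qeqbAbAbAbqqq   [A -> q]
qeqbAbAbAbqqq => qeqbqbAbAbqqq   [A -> q]
qeqbqbAbAbqqq => qeqbqbqbAbqqq   [A -> q]
qeqbqbqbAbqqq => qeqbqbqbqbqqq   [A -> q]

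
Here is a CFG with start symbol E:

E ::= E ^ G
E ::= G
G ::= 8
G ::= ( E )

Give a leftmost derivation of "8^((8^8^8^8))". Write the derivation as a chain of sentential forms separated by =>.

E => E^G => G^G => 8^G => 8^(E) => 8^(G) => 8^((E)) => 8^((E^G)) => 8^((E^G^G)) => 8^((E^G^G^G)) => 8^((G^G^G^G)) => 8^((8^G^G^G)) => 8^((8^8^G^G)) => 8^((8^8^8^G)) => 8^((8^8^8^8))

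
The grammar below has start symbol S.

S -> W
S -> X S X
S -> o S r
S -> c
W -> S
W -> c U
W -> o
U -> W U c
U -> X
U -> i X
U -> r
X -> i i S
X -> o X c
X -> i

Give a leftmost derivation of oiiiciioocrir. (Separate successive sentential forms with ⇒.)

S ⇒ oSr ⇒ oXSXr ⇒ oiiSSXr ⇒ oiiXSXSXr ⇒ oiiiSXSXr ⇒ oiiicXSXr ⇒ oiiiciiSSXr ⇒ oiiiciiWSXr ⇒ oiiiciioSXr ⇒ oiiiciiooSrXr ⇒ oiiiciioocrXr ⇒ oiiiciioocrir

S ⇒ oSr   [S -> o S r]
oSr ⇒ oXSXr   [S -> X S X]
oXSXr ⇒ oiiSSXr   [X -> i i S]
oiiSSXr ⇒ oiiXSXSXr   [S -> X S X]
oiiXSXSXr ⇒ oiiiSXSXr   [X -> i]
oiiiSXSXr ⇒ oiiicXSXr   [S -> c]
oiiicXSXr ⇒ oiiiciiSSXr   [X -> i i S]
oiiiciiSSXr ⇒ oiiiciiWSXr   [S -> W]
oiiiciiWSXr ⇒ oiiiciioSXr   [W -> o]
oiiiciioSXr ⇒ oiiiciiooSrXr   [S -> o S r]
oiiiciiooSrXr ⇒ oiiiciioocrXr   [S -> c]
oiiiciioocrXr ⇒ oiiiciioocrir   [X -> i]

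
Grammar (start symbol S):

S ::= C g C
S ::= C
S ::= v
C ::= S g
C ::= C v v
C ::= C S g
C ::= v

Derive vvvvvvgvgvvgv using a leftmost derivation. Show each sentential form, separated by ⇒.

S ⇒ CgC ⇒ CvvgC ⇒ CSgvvgC ⇒ CvvSgvvgC ⇒ CvvvvSgvvgC ⇒ vvvvvSgvvgC ⇒ vvvvvCgCgvvgC ⇒ vvvvvvgCgvvgC ⇒ vvvvvvgvgvvgC ⇒ vvvvvvgvgvvgv

S ⇒ CgC   [S ::= C g C]
CgC ⇒ CvvgC   [C ::= C v v]
CvvgC ⇒ CSgvvgC   [C ::= C S g]
CSgvvgC ⇒ CvvSgvvgC   [C ::= C v v]
CvvSgvvgC ⇒ CvvvvSgvvgC   [C ::= C v v]
CvvvvSgvvgC ⇒ vvvvvSgvvgC   [C ::= v]
vvvvvSgvvgC ⇒ vvvvvCgCgvvgC   [S ::= C g C]
vvvvvCgCgvvgC ⇒ vvvvvvgCgvvgC   [C ::= v]
vvvvvvgCgvvgC ⇒ vvvvvvgvgvvgC   [C ::= v]
vvvvvvgvgvvgC ⇒ vvvvvvgvgvvgv   [C ::= v]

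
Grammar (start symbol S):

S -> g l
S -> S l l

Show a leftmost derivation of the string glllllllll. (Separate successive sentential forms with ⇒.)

S ⇒ Sll ⇒ Sllll ⇒ Sllllll ⇒ Sllllllll ⇒ glllllllll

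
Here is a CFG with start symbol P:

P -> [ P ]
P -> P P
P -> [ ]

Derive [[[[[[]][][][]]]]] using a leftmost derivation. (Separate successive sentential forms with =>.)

P => [P] => [[P]] => [[[P]]] => [[[[P]]]] => [[[[PP]]]] => [[[[PPP]]]] => [[[[PPPP]]]] => [[[[[P]PPP]]]] => [[[[[[]]PPP]]]] => [[[[[[]][]PP]]]] => [[[[[[]][][]P]]]] => [[[[[[]][][][]]]]]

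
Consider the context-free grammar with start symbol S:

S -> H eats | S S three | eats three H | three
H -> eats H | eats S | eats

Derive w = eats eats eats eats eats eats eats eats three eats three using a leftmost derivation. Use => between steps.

S => S S three => H eats S three => eats H eats S three => eats eats H eats S three => eats eats eats H eats S three => eats eats eats eats S eats S three => eats eats eats eats H eats eats S three => eats eats eats eats eats eats eats S three => eats eats eats eats eats eats eats eats three H three => eats eats eats eats eats eats eats eats three eats three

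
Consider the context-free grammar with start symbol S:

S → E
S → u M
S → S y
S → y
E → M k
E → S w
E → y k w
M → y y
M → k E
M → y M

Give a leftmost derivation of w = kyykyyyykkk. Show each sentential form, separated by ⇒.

S ⇒ E ⇒ Mk ⇒ kEk ⇒ kMkk ⇒ kyMkk ⇒ kyyMkk ⇒ kyykEkk ⇒ kyykMkkk ⇒ kyykyMkkk ⇒ kyykyyMkkk ⇒ kyykyyyykkk

S ⇒ E   [S → E]
E ⇒ Mk   [E → M k]
Mk ⇒ kEk   [M → k E]
kEk ⇒ kMkk   [E → M k]
kMkk ⇒ kyMkk   [M → y M]
kyMkk ⇒ kyyMkk   [M → y M]
kyyMkk ⇒ kyykEkk   [M → k E]
kyykEkk ⇒ kyykMkkk   [E → M k]
kyykMkkk ⇒ kyykyMkkk   [M → y M]
kyykyMkkk ⇒ kyykyyMkkk   [M → y M]
kyykyyMkkk ⇒ kyykyyyykkk   [M → y y]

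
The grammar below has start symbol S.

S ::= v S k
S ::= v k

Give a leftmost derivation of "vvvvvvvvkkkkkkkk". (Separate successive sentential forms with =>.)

S => vSk => vvSkk => vvvSkkk => vvvvSkkkk => vvvvvSkkkkk => vvvvvvSkkkkkk => vvvvvvvSkkkkkkk => vvvvvvvvkkkkkkkk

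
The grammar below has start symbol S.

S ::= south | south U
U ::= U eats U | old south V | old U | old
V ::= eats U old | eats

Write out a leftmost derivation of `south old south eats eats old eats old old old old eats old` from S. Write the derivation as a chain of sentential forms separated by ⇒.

S ⇒ south U   [S ::= south U]
south U ⇒ south U eats U   [U ::= U eats U]
south U eats U ⇒ south old south V eats U   [U ::= old south V]
south old south V eats U ⇒ south old south eats eats U   [V ::= eats]
south old south eats eats U ⇒ south old south eats eats U eats U   [U ::= U eats U]
south old south eats eats U eats U ⇒ south old south eats eats old eats U   [U ::= old]
south old south eats eats old eats U ⇒ south old south eats eats old eats U eats U   [U ::= U eats U]
south old south eats eats old eats U eats U ⇒ south old south eats eats old eats old U eats U   [U ::= old U]
south old south eats eats old eats old U eats U ⇒ south old south eats eats old eats old old U eats U   [U ::= old U]
south old south eats eats old eats old old U eats U ⇒ south old south eats eats old eats old old old U eats U   [U ::= old U]
south old south eats eats old eats old old old U eats U ⇒ south old south eats eats old eats old old old old eats U   [U ::= old]
south old south eats eats old eats old old old old eats U ⇒ south old south eats eats old eats old old old old eats old   [U ::= old]

S ⇒ south U ⇒ south U eats U ⇒ south old south V eats U ⇒ south old south eats eats U ⇒ south old south eats eats U eats U ⇒ south old south eats eats old eats U ⇒ south old south eats eats old eats U eats U ⇒ south old south eats eats old eats old U eats U ⇒ south old south eats eats old eats old old U eats U ⇒ south old south eats eats old eats old old old U eats U ⇒ south old south eats eats old eats old old old old eats U ⇒ south old south eats eats old eats old old old old eats old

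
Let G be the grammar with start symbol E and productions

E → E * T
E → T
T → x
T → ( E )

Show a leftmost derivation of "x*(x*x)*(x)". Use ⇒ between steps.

E ⇒ E*T   [E → E * T]
E*T ⇒ E*T*T   [E → E * T]
E*T*T ⇒ T*T*T   [E → T]
T*T*T ⇒ x*T*T   [T → x]
x*T*T ⇒ x*(E)*T   [T → ( E )]
x*(E)*T ⇒ x*(E*T)*T   [E → E * T]
x*(E*T)*T ⇒ x*(T*T)*T   [E → T]
x*(T*T)*T ⇒ x*(x*T)*T   [T → x]
x*(x*T)*T ⇒ x*(x*x)*T   [T → x]
x*(x*x)*T ⇒ x*(x*x)*(E)   [T → ( E )]
x*(x*x)*(E) ⇒ x*(x*x)*(T)   [E → T]
x*(x*x)*(T) ⇒ x*(x*x)*(x)   [T → x]

E ⇒ E*T ⇒ E*T*T ⇒ T*T*T ⇒ x*T*T ⇒ x*(E)*T ⇒ x*(E*T)*T ⇒ x*(T*T)*T ⇒ x*(x*T)*T ⇒ x*(x*x)*T ⇒ x*(x*x)*(E) ⇒ x*(x*x)*(T) ⇒ x*(x*x)*(x)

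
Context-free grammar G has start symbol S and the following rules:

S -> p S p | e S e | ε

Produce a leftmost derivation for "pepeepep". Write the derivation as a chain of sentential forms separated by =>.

S=>pSp=>peSep=>pepSpep=>pepeSepep=>pepeepep

S => pSp   [S -> p S p]
pSp => peSep   [S -> e S e]
peSep => pepSpep   [S -> p S p]
pepSpep => pepeSepep   [S -> e S e]
pepeSepep => pepeepep   [S -> ε]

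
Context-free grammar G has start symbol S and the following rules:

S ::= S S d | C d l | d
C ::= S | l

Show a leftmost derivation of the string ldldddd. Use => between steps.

S => SSd => CdlSd => ldlSd => ldlSSdd => ldldSdd => ldldddd

S => SSd   [S ::= S S d]
SSd => CdlSd   [S ::= C d l]
CdlSd => ldlSd   [C ::= l]
ldlSd => ldlSSdd   [S ::= S S d]
ldlSSdd => ldldSdd   [S ::= d]
ldldSdd => ldldddd   [S ::= d]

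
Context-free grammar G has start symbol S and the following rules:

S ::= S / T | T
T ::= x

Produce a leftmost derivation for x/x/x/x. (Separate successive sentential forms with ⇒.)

S⇒S/T⇒S/T/T⇒S/T/T/T⇒T/T/T/T⇒x/T/T/T⇒x/x/T/T⇒x/x/x/T⇒x/x/x/x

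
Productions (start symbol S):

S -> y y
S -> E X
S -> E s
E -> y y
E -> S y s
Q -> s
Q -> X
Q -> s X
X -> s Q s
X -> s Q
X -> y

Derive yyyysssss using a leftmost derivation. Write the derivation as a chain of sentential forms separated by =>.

S=>EX=>SysX=>EXysX=>yyXysX=>yyyysX=>yyyyssQs=>yyyyssXs=>yyyysssQs=>yyyysssss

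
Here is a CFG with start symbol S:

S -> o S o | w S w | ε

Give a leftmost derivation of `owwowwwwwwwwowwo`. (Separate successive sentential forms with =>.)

S => oSo   [S -> o S o]
oSo => owSwo   [S -> w S w]
owSwo => owwSwwo   [S -> w S w]
owwSwwo => owwoSowwo   [S -> o S o]
owwoSowwo => owwowSwowwo   [S -> w S w]
owwowSwowwo => owwowwSwwowwo   [S -> w S w]
owwowwSwwowwo => owwowwwSwwwowwo   [S -> w S w]
owwowwwSwwwowwo => owwowwwwSwwwwowwo   [S -> w S w]
owwowwwwSwwwwowwo => owwowwwwwwwwowwo   [S -> ε]

S => oSo => owSwo => owwSwwo => owwoSowwo => owwowSwowwo => owwowwSwwowwo => owwowwwSwwwowwo => owwowwwwSwwwwowwo => owwowwwwwwwwowwo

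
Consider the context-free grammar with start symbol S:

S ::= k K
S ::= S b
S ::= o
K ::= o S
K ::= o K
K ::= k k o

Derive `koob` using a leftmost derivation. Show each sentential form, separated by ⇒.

S ⇒ kK ⇒ koS ⇒ koSb ⇒ koob

S ⇒ kK   [S ::= k K]
kK ⇒ koS   [K ::= o S]
koS ⇒ koSb   [S ::= S b]
koSb ⇒ koob   [S ::= o]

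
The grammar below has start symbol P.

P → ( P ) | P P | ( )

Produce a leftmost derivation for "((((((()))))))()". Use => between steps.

P => PP   [P → P P]
PP => (P)P   [P → ( P )]
(P)P => ((P))P   [P → ( P )]
((P))P => (((P)))P   [P → ( P )]
(((P)))P => ((((P))))P   [P → ( P )]
((((P))))P => (((((P)))))P   [P → ( P )]
(((((P)))))P => ((((((P))))))P   [P → ( P )]
((((((P))))))P => ((((((()))))))P   [P → ( )]
((((((()))))))P => ((((((()))))))()   [P → ( )]

P => PP => (P)P => ((P))P => (((P)))P => ((((P))))P => (((((P)))))P => ((((((P))))))P => ((((((()))))))P => ((((((()))))))()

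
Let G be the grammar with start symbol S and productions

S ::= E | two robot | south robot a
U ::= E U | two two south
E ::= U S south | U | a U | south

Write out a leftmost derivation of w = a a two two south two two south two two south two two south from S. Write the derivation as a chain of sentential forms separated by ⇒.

S ⇒ E ⇒ a U ⇒ a E U ⇒ a U U ⇒ a E U U ⇒ a a U U U ⇒ a a E U U U ⇒ a a U U U U ⇒ a a two two south U U U ⇒ a a two two south two two south U U ⇒ a a two two south two two south two two south U ⇒ a a two two south two two south two two south two two south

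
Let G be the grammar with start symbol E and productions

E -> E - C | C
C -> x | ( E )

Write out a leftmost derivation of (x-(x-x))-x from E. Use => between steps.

E => E-C => C-C => (E)-C => (E-C)-C => (C-C)-C => (x-C)-C => (x-(E))-C => (x-(E-C))-C => (x-(C-C))-C => (x-(x-C))-C => (x-(x-x))-C => (x-(x-x))-x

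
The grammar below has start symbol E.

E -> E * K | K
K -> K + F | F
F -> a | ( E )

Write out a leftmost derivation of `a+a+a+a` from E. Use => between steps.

E => K   [E -> K]
K => K+F   [K -> K + F]
K+F => K+F+F   [K -> K + F]
K+F+F => K+F+F+F   [K -> K + F]
K+F+F+F => F+F+F+F   [K -> F]
F+F+F+F => a+F+F+F   [F -> a]
a+F+F+F => a+a+F+F   [F -> a]
a+a+F+F => a+a+a+F   [F -> a]
a+a+a+F => a+a+a+a   [F -> a]

E => K => K+F => K+F+F => K+F+F+F => F+F+F+F => a+F+F+F => a+a+F+F => a+a+a+F => a+a+a+a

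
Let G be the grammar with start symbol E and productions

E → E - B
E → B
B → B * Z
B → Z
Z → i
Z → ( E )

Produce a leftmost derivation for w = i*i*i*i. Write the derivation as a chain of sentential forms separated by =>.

E => B   [E → B]
B => B*Z   [B → B * Z]
B*Z => B*Z*Z   [B → B * Z]
B*Z*Z => B*Z*Z*Z   [B → B * Z]
B*Z*Z*Z => Z*Z*Z*Z   [B → Z]
Z*Z*Z*Z => i*Z*Z*Z   [Z → i]
i*Z*Z*Z => i*i*Z*Z   [Z → i]
i*i*Z*Z => i*i*i*Z   [Z → i]
i*i*i*Z => i*i*i*i   [Z → i]

E => B => B*Z => B*Z*Z => B*Z*Z*Z => Z*Z*Z*Z => i*Z*Z*Z => i*i*Z*Z => i*i*i*Z => i*i*i*i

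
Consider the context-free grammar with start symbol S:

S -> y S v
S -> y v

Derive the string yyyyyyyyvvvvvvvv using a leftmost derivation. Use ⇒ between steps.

S ⇒ ySv ⇒ yySvv ⇒ yyySvvv ⇒ yyyySvvvv ⇒ yyyyySvvvvv ⇒ yyyyyySvvvvvv ⇒ yyyyyyySvvvvvvv ⇒ yyyyyyyyvvvvvvvv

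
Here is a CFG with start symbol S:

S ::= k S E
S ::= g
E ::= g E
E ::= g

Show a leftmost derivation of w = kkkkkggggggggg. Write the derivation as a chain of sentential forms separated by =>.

S => kSE => kkSEE => kkkSEEE => kkkkSEEEE => kkkkkSEEEEE => kkkkkgEEEEE => kkkkkggEEEE => kkkkkgggEEEE => kkkkkggggEEEE => kkkkkgggggEEE => kkkkkggggggEEE => kkkkkgggggggEE => kkkkkggggggggE => kkkkkggggggggg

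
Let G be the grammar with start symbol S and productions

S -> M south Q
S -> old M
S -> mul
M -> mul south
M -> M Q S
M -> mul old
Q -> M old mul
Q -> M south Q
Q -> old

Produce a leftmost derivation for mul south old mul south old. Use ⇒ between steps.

S ⇒ M south Q   [S -> M south Q]
M south Q ⇒ M Q S south Q   [M -> M Q S]
M Q S south Q ⇒ mul south Q S south Q   [M -> mul south]
mul south Q S south Q ⇒ mul south old S south Q   [Q -> old]
mul south old S south Q ⇒ mul south old mul south Q   [S -> mul]
mul south old mul south Q ⇒ mul south old mul south old   [Q -> old]

S ⇒ M south Q ⇒ M Q S south Q ⇒ mul south Q S south Q ⇒ mul south old S south Q ⇒ mul south old mul south Q ⇒ mul south old mul south old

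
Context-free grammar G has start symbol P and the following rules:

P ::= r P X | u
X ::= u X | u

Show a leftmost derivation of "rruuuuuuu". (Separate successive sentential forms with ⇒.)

P ⇒ rPX ⇒ rrPXX ⇒ rruXX ⇒ rruuXX ⇒ rruuuX ⇒ rruuuuX ⇒ rruuuuuX ⇒ rruuuuuuX ⇒ rruuuuuuu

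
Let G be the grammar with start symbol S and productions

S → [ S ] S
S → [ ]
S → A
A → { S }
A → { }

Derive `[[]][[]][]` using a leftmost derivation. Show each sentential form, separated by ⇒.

S ⇒ [S]S   [S → [ S ] S]
[S]S ⇒ [[]]S   [S → [ ]]
[[]]S ⇒ [[]][S]S   [S → [ S ] S]
[[]][S]S ⇒ [[]][[]]S   [S → [ ]]
[[]][[]]S ⇒ [[]][[]][]   [S → [ ]]

S ⇒ [S]S ⇒ [[]]S ⇒ [[]][S]S ⇒ [[]][[]]S ⇒ [[]][[]][]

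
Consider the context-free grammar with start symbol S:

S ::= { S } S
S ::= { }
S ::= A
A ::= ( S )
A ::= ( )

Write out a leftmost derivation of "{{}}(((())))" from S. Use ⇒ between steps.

S ⇒ {S}S   [S ::= { S } S]
{S}S ⇒ {{}}S   [S ::= { }]
{{}}S ⇒ {{}}A   [S ::= A]
{{}}A ⇒ {{}}(S)   [A ::= ( S )]
{{}}(S) ⇒ {{}}(A)   [S ::= A]
{{}}(A) ⇒ {{}}((S))   [A ::= ( S )]
{{}}((S)) ⇒ {{}}((A))   [S ::= A]
{{}}((A)) ⇒ {{}}(((S)))   [A ::= ( S )]
{{}}(((S))) ⇒ {{}}(((A)))   [S ::= A]
{{}}(((A))) ⇒ {{}}(((())))   [A ::= ( )]

S ⇒ {S}S ⇒ {{}}S ⇒ {{}}A ⇒ {{}}(S) ⇒ {{}}(A) ⇒ {{}}((S)) ⇒ {{}}((A)) ⇒ {{}}(((S))) ⇒ {{}}(((A))) ⇒ {{}}(((())))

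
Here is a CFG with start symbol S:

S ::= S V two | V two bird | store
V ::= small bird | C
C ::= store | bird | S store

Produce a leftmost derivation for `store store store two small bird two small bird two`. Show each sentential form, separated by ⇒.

S ⇒ S V two ⇒ S V two V two ⇒ S V two V two V two ⇒ store V two V two V two ⇒ store C two V two V two ⇒ store S store two V two V two ⇒ store store store two V two V two ⇒ store store store two small bird two V two ⇒ store store store two small bird two small bird two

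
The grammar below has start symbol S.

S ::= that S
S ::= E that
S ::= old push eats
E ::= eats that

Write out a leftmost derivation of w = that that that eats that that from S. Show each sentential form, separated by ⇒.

S ⇒ that S ⇒ that that S ⇒ that that that S ⇒ that that that E that ⇒ that that that eats that that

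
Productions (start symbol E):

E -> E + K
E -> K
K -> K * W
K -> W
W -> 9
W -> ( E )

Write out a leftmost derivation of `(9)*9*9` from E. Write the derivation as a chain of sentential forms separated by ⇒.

E ⇒ K ⇒ K*W ⇒ K*W*W ⇒ W*W*W ⇒ (E)*W*W ⇒ (K)*W*W ⇒ (W)*W*W ⇒ (9)*W*W ⇒ (9)*9*W ⇒ (9)*9*9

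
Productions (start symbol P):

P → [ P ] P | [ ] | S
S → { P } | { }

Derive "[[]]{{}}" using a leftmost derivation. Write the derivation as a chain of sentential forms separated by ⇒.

P ⇒ [P]P   [P → [ P ] P]
[P]P ⇒ [[]]P   [P → [ ]]
[[]]P ⇒ [[]]S   [P → S]
[[]]S ⇒ [[]]{P}   [S → { P }]
[[]]{P} ⇒ [[]]{S}   [P → S]
[[]]{S} ⇒ [[]]{{}}   [S → { }]

P ⇒ [P]P ⇒ [[]]P ⇒ [[]]S ⇒ [[]]{P} ⇒ [[]]{S} ⇒ [[]]{{}}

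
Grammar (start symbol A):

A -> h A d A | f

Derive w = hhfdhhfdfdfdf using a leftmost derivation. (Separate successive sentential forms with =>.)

A => hAdA   [A -> h A d A]
hAdA => hhAdAdA   [A -> h A d A]
hhAdAdA => hhfdAdA   [A -> f]
hhfdAdA => hhfdhAdAdA   [A -> h A d A]
hhfdhAdAdA => hhfdhhAdAdAdA   [A -> h A d A]
hhfdhhAdAdAdA => hhfdhhfdAdAdA   [A -> f]
hhfdhhfdAdAdA => hhfdhhfdfdAdA   [A -> f]
hhfdhhfdfdAdA => hhfdhhfdfdfdA   [A -> f]
hhfdhhfdfdfdA => hhfdhhfdfdfdf   [A -> f]

A => hAdA => hhAdAdA => hhfdAdA => hhfdhAdAdA => hhfdhhAdAdAdA => hhfdhhfdAdAdA => hhfdhhfdfdAdA => hhfdhhfdfdfdA => hhfdhhfdfdfdf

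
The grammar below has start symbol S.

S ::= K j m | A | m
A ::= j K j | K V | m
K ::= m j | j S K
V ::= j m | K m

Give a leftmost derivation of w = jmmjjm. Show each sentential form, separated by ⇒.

S⇒A⇒KV⇒jSKV⇒jmKV⇒jmmjV⇒jmmjjm

S ⇒ A   [S ::= A]
A ⇒ KV   [A ::= K V]
KV ⇒ jSKV   [K ::= j S K]
jSKV ⇒ jmKV   [S ::= m]
jmKV ⇒ jmmjV   [K ::= m j]
jmmjV ⇒ jmmjjm   [V ::= j m]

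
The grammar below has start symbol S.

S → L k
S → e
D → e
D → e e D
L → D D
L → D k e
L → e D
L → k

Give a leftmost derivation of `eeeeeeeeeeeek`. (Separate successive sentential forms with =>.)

S => Lk => DDk => eeDDk => eeeeDDk => eeeeeeDDk => eeeeeeeeDDk => eeeeeeeeeeDDk => eeeeeeeeeeeDk => eeeeeeeeeeeek

S => Lk   [S → L k]
Lk => DDk   [L → D D]
DDk => eeDDk   [D → e e D]
eeDDk => eeeeDDk   [D → e e D]
eeeeDDk => eeeeeeDDk   [D → e e D]
eeeeeeDDk => eeeeeeeeDDk   [D → e e D]
eeeeeeeeDDk => eeeeeeeeeeDDk   [D → e e D]
eeeeeeeeeeDDk => eeeeeeeeeeeDk   [D → e]
eeeeeeeeeeeDk => eeeeeeeeeeeek   [D → e]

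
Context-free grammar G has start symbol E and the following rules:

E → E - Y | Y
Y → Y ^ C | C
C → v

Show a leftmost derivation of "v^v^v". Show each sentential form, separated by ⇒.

E⇒Y⇒Y^C⇒Y^C^C⇒C^C^C⇒v^C^C⇒v^v^C⇒v^v^v

E ⇒ Y   [E → Y]
Y ⇒ Y^C   [Y → Y ^ C]
Y^C ⇒ Y^C^C   [Y → Y ^ C]
Y^C^C ⇒ C^C^C   [Y → C]
C^C^C ⇒ v^C^C   [C → v]
v^C^C ⇒ v^v^C   [C → v]
v^v^C ⇒ v^v^v   [C → v]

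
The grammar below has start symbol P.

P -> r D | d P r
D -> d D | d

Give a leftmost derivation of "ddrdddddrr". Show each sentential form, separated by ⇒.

P⇒dPr⇒ddPrr⇒ddrDrr⇒ddrdDrr⇒ddrddDrr⇒ddrdddDrr⇒ddrddddDrr⇒ddrdddddrr

P ⇒ dPr   [P -> d P r]
dPr ⇒ ddPrr   [P -> d P r]
ddPrr ⇒ ddrDrr   [P -> r D]
ddrDrr ⇒ ddrdDrr   [D -> d D]
ddrdDrr ⇒ ddrddDrr   [D -> d D]
ddrddDrr ⇒ ddrdddDrr   [D -> d D]
ddrdddDrr ⇒ ddrddddDrr   [D -> d D]
ddrddddDrr ⇒ ddrdddddrr   [D -> d]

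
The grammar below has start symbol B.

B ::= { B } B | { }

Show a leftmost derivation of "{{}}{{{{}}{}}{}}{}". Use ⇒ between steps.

B ⇒ {B}B   [B ::= { B } B]
{B}B ⇒ {{}}B   [B ::= { }]
{{}}B ⇒ {{}}{B}B   [B ::= { B } B]
{{}}{B}B ⇒ {{}}{{B}B}B   [B ::= { B } B]
{{}}{{B}B}B ⇒ {{}}{{{B}B}B}B   [B ::= { B } B]
{{}}{{{B}B}B}B ⇒ {{}}{{{{}}B}B}B   [B ::= { }]
{{}}{{{{}}B}B}B ⇒ {{}}{{{{}}{}}B}B   [B ::= { }]
{{}}{{{{}}{}}B}B ⇒ {{}}{{{{}}{}}{}}B   [B ::= { }]
{{}}{{{{}}{}}{}}B ⇒ {{}}{{{{}}{}}{}}{}   [B ::= { }]

B⇒{B}B⇒{{}}B⇒{{}}{B}B⇒{{}}{{B}B}B⇒{{}}{{{B}B}B}B⇒{{}}{{{{}}B}B}B⇒{{}}{{{{}}{}}B}B⇒{{}}{{{{}}{}}{}}B⇒{{}}{{{{}}{}}{}}{}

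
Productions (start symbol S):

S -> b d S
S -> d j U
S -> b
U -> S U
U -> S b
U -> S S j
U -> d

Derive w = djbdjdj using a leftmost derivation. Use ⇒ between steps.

S ⇒ djU   [S -> d j U]
djU ⇒ djSSj   [U -> S S j]
djSSj ⇒ djbSj   [S -> b]
djbSj ⇒ djbdjUj   [S -> d j U]
djbdjUj ⇒ djbdjdj   [U -> d]

S ⇒ djU ⇒ djSSj ⇒ djbSj ⇒ djbdjUj ⇒ djbdjdj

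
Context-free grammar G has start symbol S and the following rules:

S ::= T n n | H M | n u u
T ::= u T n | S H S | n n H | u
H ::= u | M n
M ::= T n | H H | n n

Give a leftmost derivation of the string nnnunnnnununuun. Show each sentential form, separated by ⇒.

S ⇒ HM   [S ::= H M]
HM ⇒ MnM   [H ::= M n]
MnM ⇒ nnnM   [M ::= n n]
nnnM ⇒ nnnTn   [M ::= T n]
nnnTn ⇒ nnnSHSn   [T ::= S H S]
nnnSHSn ⇒ nnnHMHSn   [S ::= H M]
nnnHMHSn ⇒ nnnMnMHSn   [H ::= M n]
nnnMnMHSn ⇒ nnnTnnMHSn   [M ::= T n]
nnnTnnMHSn ⇒ nnnunnMHSn   [T ::= u]
nnnunnMHSn ⇒ nnnunnTnHSn   [M ::= T n]
nnnunnTnHSn ⇒ nnnunnnnHnHSn   [T ::= n n H]
nnnunnnnHnHSn ⇒ nnnunnnnunHSn   [H ::= u]
nnnunnnnunHSn ⇒ nnnunnnnunuSn   [H ::= u]
nnnunnnnunuSn ⇒ nnnunnnnununuun   [S ::= n u u]

S ⇒ HM ⇒ MnM ⇒ nnnM ⇒ nnnTn ⇒ nnnSHSn ⇒ nnnHMHSn ⇒ nnnMnMHSn ⇒ nnnTnnMHSn ⇒ nnnunnMHSn ⇒ nnnunnTnHSn ⇒ nnnunnnnHnHSn ⇒ nnnunnnnunHSn ⇒ nnnunnnnunuSn ⇒ nnnunnnnununuun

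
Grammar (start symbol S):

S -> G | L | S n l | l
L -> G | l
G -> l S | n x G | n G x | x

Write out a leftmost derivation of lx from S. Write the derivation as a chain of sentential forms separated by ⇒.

S ⇒ L ⇒ G ⇒ lS ⇒ lG ⇒ lx

S ⇒ L   [S -> L]
L ⇒ G   [L -> G]
G ⇒ lS   [G -> l S]
lS ⇒ lG   [S -> G]
lG ⇒ lx   [G -> x]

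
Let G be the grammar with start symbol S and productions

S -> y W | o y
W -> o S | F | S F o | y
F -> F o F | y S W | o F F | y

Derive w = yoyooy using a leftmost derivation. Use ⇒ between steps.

S ⇒ yW ⇒ yoS ⇒ yoyW ⇒ yoyoS ⇒ yoyooy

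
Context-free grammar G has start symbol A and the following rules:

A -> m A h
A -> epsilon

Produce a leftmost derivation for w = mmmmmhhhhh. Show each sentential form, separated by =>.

A => mAh   [A -> m A h]
mAh => mmAhh   [A -> m A h]
mmAhh => mmmAhhh   [A -> m A h]
mmmAhhh => mmmmAhhhh   [A -> m A h]
mmmmAhhhh => mmmmmAhhhhh   [A -> m A h]
mmmmmAhhhhh => mmmmmhhhhh   [A -> epsilon]

A => mAh => mmAhh => mmmAhhh => mmmmAhhhh => mmmmmAhhhhh => mmmmmhhhhh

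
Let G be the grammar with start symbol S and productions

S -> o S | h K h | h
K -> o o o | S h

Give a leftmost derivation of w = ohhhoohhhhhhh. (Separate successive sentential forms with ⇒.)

S ⇒ oS ⇒ ohKh ⇒ ohShh ⇒ ohhKhhh ⇒ ohhShhhh ⇒ ohhhKhhhhh ⇒ ohhhShhhhhh ⇒ ohhhoShhhhhh ⇒ ohhhooShhhhhh ⇒ ohhhoohhhhhhh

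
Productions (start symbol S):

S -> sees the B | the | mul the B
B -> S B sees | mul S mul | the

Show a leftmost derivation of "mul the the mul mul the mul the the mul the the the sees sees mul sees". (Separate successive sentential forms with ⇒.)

S ⇒ mul the B   [S -> mul the B]
mul the B ⇒ mul the S B sees   [B -> S B sees]
mul the S B sees ⇒ mul the the B sees   [S -> the]
mul the the B sees ⇒ mul the the mul S mul sees   [B -> mul S mul]
mul the the mul S mul sees ⇒ mul the the mul mul the B mul sees   [S -> mul the B]
mul the the mul mul the B mul sees ⇒ mul the the mul mul the S B sees mul sees   [B -> S B sees]
mul the the mul mul the S B sees mul sees ⇒ mul the the mul mul the mul the B B sees mul sees   [S -> mul the B]
mul the the mul mul the mul the B B sees mul sees ⇒ mul the the mul mul the mul the the B sees mul sees   [B -> the]
mul the the mul mul the mul the the B sees mul sees ⇒ mul the the mul mul the mul the the S B sees sees mul sees   [B -> S B sees]
mul the the mul mul the mul the the S B sees sees mul sees ⇒ mul the the mul mul the mul the the mul the B B sees sees mul sees   [S -> mul the B]
mul the the mul mul the mul the the mul the B B sees sees mul sees ⇒ mul the the mul mul the mul the the mul the the B sees sees mul sees   [B -> the]
mul the the mul mul the mul the the mul the the B sees sees mul sees ⇒ mul the the mul mul the mul the the mul the the the sees sees mul sees   [B -> the]

S ⇒ mul the B ⇒ mul the S B sees ⇒ mul the the B sees ⇒ mul the the mul S mul sees ⇒ mul the the mul mul the B mul sees ⇒ mul the the mul mul the S B sees mul sees ⇒ mul the the mul mul the mul the B B sees mul sees ⇒ mul the the mul mul the mul the the B sees mul sees ⇒ mul the the mul mul the mul the the S B sees sees mul sees ⇒ mul the the mul mul the mul the the mul the B B sees sees mul sees ⇒ mul the the mul mul the mul the the mul the the B sees sees mul sees ⇒ mul the the mul mul the mul the the mul the the the sees sees mul sees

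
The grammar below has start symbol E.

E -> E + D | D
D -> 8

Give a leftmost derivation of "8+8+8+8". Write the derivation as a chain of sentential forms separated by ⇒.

E ⇒ E+D   [E -> E + D]
E+D ⇒ E+D+D   [E -> E + D]
E+D+D ⇒ E+D+D+D   [E -> E + D]
E+D+D+D ⇒ D+D+D+D   [E -> D]
D+D+D+D ⇒ 8+D+D+D   [D -> 8]
8+D+D+D ⇒ 8+8+D+D   [D -> 8]
8+8+D+D ⇒ 8+8+8+D   [D -> 8]
8+8+8+D ⇒ 8+8+8+8   [D -> 8]

E ⇒ E+D ⇒ E+D+D ⇒ E+D+D+D ⇒ D+D+D+D ⇒ 8+D+D+D ⇒ 8+8+D+D ⇒ 8+8+8+D ⇒ 8+8+8+8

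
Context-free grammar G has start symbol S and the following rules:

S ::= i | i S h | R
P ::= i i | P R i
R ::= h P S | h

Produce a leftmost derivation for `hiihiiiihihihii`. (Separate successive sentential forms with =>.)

S => R => hPS => hPRiS => hPRiRiS => hPRiRiRiS => hPRiRiRiRiS => hiiRiRiRiRiS => hiihPSiRiRiRiS => hiihiiSiRiRiRiS => hiihiiiiRiRiRiS => hiihiiiihiRiRiS => hiihiiiihihiRiS => hiihiiiihihihiS => hiihiiiihihihii

S => R   [S ::= R]
R => hPS   [R ::= h P S]
hPS => hPRiS   [P ::= P R i]
hPRiS => hPRiRiS   [P ::= P R i]
hPRiRiS => hPRiRiRiS   [P ::= P R i]
hPRiRiRiS => hPRiRiRiRiS   [P ::= P R i]
hPRiRiRiRiS => hiiRiRiRiRiS   [P ::= i i]
hiiRiRiRiRiS => hiihPSiRiRiRiS   [R ::= h P S]
hiihPSiRiRiRiS => hiihiiSiRiRiRiS   [P ::= i i]
hiihiiSiRiRiRiS => hiihiiiiRiRiRiS   [S ::= i]
hiihiiiiRiRiRiS => hiihiiiihiRiRiS   [R ::= h]
hiihiiiihiRiRiS => hiihiiiihihiRiS   [R ::= h]
hiihiiiihihiRiS => hiihiiiihihihiS   [R ::= h]
hiihiiiihihihiS => hiihiiiihihihii   [S ::= i]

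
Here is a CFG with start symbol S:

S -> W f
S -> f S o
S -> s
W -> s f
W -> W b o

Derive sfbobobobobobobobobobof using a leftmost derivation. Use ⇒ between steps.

S ⇒ Wf   [S -> W f]
Wf ⇒ Wbof   [W -> W b o]
Wbof ⇒ Wbobof   [W -> W b o]
Wbobof ⇒ Wbobobof   [W -> W b o]
Wbobobof ⇒ Wbobobobof   [W -> W b o]
Wbobobobof ⇒ Wbobobobobof   [W -> W b o]
Wbobobobobof ⇒ Wbobobobobobof   [W -> W b o]
Wbobobobobobof ⇒ Wbobobobobobobof   [W -> W b o]
Wbobobobobobobof ⇒ Wbobobobobobobobof   [W -> W b o]
Wbobobobobobobobof ⇒ Wbobobobobobobobobof   [W -> W b o]
Wbobobobobobobobobof ⇒ Wbobobobobobobobobobof   [W -> W b o]
Wbobobobobobobobobobof ⇒ sfbobobobobobobobobobof   [W -> s f]

S⇒Wf⇒Wbof⇒Wbobof⇒Wbobobof⇒Wbobobobof⇒Wbobobobobof⇒Wbobobobobobof⇒Wbobobobobobobof⇒Wbobobobobobobobof⇒Wbobobobobobobobobof⇒Wbobobobobobobobobobof⇒sfbobobobobobobobobobof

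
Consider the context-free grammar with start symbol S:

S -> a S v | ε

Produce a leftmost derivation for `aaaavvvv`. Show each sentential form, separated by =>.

S => aSv   [S -> a S v]
aSv => aaSvv   [S -> a S v]
aaSvv => aaaSvvv   [S -> a S v]
aaaSvvv => aaaaSvvvv   [S -> a S v]
aaaaSvvvv => aaaavvvv   [S -> ε]

S => aSv => aaSvv => aaaSvvv => aaaaSvvvv => aaaavvvv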